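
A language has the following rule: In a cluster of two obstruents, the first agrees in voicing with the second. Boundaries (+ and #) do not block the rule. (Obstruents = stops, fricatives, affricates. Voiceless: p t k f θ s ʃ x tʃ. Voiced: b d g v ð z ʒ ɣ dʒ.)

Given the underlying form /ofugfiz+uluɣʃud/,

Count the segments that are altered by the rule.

2

/g/ before /f/ (voiceless) → [k]
/ɣ/ before /ʃ/ (voiceless) → [x]
2 segments change.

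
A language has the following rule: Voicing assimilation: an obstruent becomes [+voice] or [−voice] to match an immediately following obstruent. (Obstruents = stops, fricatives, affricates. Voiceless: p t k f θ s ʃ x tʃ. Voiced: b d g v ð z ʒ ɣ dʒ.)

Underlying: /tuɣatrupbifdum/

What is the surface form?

[tuɣatrubbivdum]

/p/ before /b/ (voiced) → [b]
/f/ before /d/ (voiced) → [v]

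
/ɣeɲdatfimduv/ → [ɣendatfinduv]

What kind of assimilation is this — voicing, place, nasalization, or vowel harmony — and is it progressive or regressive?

/ɲ/→[n] /m/→[n].
Each target copies a feature from the following segment, so the direction is regressive.

place assimilation, regressive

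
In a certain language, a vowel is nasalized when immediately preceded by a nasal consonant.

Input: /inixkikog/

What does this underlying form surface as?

/i/ after nasal /n/ → [ĩ]

[inĩxkikog]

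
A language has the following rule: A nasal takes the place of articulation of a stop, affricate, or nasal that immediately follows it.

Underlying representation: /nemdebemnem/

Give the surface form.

[nendebennem]

/m/ before /d/ (alveolar) → [n]
/m/ before /n/ (alveolar) → [n]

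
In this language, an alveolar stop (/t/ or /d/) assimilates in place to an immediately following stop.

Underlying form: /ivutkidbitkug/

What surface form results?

/t/ before /k/ (velar) → [k]
/d/ before /b/ (labial) → [b]
/t/ before /k/ (velar) → [k]

[ivukkibbikkug]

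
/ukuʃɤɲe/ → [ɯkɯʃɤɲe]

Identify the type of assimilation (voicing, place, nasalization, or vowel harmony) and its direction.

/u/→[ɯ] /u/→[ɯ].
Vowels agree with the last vowel, so the harmony is regressive.

vowel harmony, regressive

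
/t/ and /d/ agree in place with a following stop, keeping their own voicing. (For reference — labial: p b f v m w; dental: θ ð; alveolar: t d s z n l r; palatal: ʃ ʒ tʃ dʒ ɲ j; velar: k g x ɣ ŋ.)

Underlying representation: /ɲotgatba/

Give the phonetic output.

[ɲokgapba]

/t/ before /g/ (velar) → [k]
/t/ before /b/ (labial) → [p]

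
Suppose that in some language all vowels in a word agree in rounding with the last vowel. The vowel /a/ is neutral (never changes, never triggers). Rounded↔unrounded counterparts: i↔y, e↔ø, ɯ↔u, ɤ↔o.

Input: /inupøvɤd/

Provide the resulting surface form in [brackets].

/u/ harmonizes with /ɤ/ ([-round]) → [ɯ]
/ø/ harmonizes with /ɤ/ ([-round]) → [e]

[inɯpevɤd]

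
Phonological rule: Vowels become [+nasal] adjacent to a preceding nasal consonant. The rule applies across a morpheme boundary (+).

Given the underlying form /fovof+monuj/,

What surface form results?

/o/ after nasal /m/ → [õ]
/u/ after nasal /n/ → [ũ]

[fovof+mõnũj]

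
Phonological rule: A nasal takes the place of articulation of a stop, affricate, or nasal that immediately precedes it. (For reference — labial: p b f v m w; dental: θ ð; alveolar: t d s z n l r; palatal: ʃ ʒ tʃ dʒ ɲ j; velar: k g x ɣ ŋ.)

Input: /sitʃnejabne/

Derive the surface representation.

[sitʃɲejabme]

/n/ after /tʃ/ (palatal) → [ɲ]
/n/ after /b/ (labial) → [m]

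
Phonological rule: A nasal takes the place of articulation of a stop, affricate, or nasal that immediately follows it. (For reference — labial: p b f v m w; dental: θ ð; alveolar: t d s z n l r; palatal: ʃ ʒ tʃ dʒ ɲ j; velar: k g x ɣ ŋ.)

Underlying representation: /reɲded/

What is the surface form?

[rended]

/ɲ/ before /d/ (alveolar) → [n]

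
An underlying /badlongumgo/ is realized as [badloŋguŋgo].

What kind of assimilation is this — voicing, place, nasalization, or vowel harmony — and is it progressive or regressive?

/n/→[ŋ] /m/→[ŋ].
Each target copies a feature from the following segment, so the direction is regressive.

place assimilation, regressive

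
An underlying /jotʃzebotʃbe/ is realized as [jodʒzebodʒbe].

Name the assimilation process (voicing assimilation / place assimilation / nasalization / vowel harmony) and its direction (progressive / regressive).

/tʃ/→[dʒ] /tʃ/→[dʒ].
Each target copies a feature from the following segment, so the direction is regressive.

voicing assimilation, regressive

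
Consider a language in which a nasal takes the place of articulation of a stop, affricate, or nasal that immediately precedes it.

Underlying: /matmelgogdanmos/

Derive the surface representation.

/m/ after /t/ (alveolar) → [n]
/m/ after /n/ (alveolar) → [n]

[matnelgogdannos]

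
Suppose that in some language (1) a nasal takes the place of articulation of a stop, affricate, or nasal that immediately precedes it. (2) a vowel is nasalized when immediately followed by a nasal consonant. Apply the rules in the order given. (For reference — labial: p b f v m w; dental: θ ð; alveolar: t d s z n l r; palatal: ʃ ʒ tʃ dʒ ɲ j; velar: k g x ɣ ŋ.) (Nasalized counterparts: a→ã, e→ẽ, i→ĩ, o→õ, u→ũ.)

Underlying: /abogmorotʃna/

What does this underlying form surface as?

Rule 1: /m/ after /g/ (velar) → [ŋ]
Rule 1: /n/ after /tʃ/ (palatal) → [ɲ]
After rule 1: abogŋorotʃɲa
Rule 2: no segment meets the rule's conditions; no change.

[abogŋorotʃɲa]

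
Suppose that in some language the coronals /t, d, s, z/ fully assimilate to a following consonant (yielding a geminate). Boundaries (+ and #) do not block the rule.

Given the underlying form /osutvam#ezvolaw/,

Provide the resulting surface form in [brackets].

[osuvvam#evvolaw]

/t/ before /v/ → [v] (total assimilation)
/z/ before /v/ → [v] (total assimilation)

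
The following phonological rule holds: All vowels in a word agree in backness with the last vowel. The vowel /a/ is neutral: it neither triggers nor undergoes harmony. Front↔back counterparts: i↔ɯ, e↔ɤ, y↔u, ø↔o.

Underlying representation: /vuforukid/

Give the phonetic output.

[vyførykid]

/u/ harmonizes with /i/ ([-back]) → [y]
/o/ harmonizes with /i/ ([-back]) → [ø]
/u/ harmonizes with /i/ ([-back]) → [y]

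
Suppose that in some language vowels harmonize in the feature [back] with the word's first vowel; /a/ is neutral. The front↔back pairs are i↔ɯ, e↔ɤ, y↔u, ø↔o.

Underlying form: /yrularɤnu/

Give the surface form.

/u/ harmonizes with /y/ ([-back]) → [y]
/ɤ/ harmonizes with /y/ ([-back]) → [e]
/u/ harmonizes with /y/ ([-back]) → [y]

[yrylareny]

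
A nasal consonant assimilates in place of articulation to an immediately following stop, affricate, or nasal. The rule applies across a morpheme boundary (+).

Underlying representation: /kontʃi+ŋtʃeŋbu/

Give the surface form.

/n/ before /tʃ/ (palatal) → [ɲ]
/ŋ/ before /tʃ/ (palatal) → [ɲ]
/ŋ/ before /b/ (labial) → [m]

[koɲtʃi+ɲtʃembu]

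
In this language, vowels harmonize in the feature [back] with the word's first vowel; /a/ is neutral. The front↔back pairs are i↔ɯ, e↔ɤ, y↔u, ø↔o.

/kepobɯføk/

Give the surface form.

[kepøbiføk]

/o/ harmonizes with /e/ ([-back]) → [ø]
/ɯ/ harmonizes with /e/ ([-back]) → [i]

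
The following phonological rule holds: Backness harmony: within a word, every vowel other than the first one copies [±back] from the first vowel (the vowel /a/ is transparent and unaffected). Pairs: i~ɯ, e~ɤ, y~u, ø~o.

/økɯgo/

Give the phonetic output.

/ɯ/ harmonizes with /ø/ ([-back]) → [i]
/o/ harmonizes with /ø/ ([-back]) → [ø]

[økigø]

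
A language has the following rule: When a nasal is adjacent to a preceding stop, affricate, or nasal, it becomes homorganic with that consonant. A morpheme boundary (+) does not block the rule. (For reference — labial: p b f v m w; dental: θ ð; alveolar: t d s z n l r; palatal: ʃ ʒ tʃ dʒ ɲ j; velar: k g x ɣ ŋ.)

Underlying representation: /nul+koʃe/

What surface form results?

[nul+koʃe]

no segment meets the rule's conditions; no change.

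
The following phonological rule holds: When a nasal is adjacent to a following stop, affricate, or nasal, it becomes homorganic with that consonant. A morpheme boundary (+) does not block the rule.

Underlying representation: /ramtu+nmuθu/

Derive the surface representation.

[rantu+mmuθu]

/m/ before /t/ (alveolar) → [n]
/n/ before /m/ (labial) → [m]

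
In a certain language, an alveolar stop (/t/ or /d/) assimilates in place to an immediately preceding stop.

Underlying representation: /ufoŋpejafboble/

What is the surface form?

no segment meets the rule's conditions; no change.

[ufoŋpejafboble]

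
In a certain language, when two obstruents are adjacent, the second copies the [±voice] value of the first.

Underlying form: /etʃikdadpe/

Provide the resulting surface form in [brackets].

/d/ after /k/ (voiceless) → [t]
/p/ after /d/ (voiced) → [b]

[etʃiktadbe]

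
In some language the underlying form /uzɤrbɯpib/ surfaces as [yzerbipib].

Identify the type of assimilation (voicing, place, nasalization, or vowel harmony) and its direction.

vowel harmony, regressive

/u/→[y] /ɤ/→[e] /ɯ/→[i].
Vowels agree with the last vowel, so the harmony is regressive.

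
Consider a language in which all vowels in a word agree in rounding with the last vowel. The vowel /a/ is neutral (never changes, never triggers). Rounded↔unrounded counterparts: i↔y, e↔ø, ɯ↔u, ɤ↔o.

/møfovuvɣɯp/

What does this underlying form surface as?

[mefɤvɯvɣɯp]

/ø/ harmonizes with /ɯ/ ([-round]) → [e]
/o/ harmonizes with /ɯ/ ([-round]) → [ɤ]
/u/ harmonizes with /ɯ/ ([-round]) → [ɯ]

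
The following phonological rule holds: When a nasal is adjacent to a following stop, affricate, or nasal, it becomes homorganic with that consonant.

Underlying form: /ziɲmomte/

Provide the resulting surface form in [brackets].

[zimmonte]

/ɲ/ before /m/ (labial) → [m]
/m/ before /t/ (alveolar) → [n]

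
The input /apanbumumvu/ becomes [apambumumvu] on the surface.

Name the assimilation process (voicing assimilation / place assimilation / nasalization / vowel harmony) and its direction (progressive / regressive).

/n/→[m].
Each target copies a feature from the following segment, so the direction is regressive.

place assimilation, regressive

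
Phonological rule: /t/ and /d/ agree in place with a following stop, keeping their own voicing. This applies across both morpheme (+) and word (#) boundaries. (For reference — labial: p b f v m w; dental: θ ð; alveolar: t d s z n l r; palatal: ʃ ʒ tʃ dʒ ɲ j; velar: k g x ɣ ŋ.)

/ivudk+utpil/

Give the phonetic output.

/d/ before /k/ (velar) → [g]
/t/ before /p/ (labial) → [p]

[ivugk+uppil]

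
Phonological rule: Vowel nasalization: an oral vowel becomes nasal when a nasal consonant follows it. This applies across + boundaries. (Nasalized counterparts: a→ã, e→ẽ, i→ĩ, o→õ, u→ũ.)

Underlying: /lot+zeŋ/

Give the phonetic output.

[lot+zẽŋ]

/e/ before nasal /ŋ/ → [ẽ]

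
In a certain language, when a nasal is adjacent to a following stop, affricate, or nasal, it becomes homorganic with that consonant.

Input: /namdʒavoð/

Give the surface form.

/m/ before /dʒ/ (palatal) → [ɲ]

[naɲdʒavoð]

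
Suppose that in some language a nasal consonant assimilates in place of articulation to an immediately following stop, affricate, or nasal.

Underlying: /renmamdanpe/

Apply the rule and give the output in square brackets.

[remmandampe]

/n/ before /m/ (labial) → [m]
/m/ before /d/ (alveolar) → [n]
/n/ before /p/ (labial) → [m]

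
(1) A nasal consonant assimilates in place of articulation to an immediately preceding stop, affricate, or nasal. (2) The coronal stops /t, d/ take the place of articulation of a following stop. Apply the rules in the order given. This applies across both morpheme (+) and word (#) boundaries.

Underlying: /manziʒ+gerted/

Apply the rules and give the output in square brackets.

[manziʒ+gerted]

Rule 1: no segment meets the rule's conditions; no change.
After rule 1: manziʒ+gerted
Rule 2: no segment meets the rule's conditions; no change.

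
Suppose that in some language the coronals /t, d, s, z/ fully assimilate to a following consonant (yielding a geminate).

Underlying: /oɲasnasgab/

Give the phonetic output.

[oɲannaggab]

/s/ before /n/ → [n] (total assimilation)
/s/ before /g/ → [g] (total assimilation)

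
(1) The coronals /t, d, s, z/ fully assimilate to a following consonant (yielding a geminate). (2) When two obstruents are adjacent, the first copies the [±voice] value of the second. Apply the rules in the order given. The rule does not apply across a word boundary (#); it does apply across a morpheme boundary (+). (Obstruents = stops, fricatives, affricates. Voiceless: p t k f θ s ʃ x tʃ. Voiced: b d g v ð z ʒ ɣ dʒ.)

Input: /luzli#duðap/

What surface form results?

Rule 1: /z/ before /l/ → [l] (total assimilation)
After rule 1: lulli#duðap
Rule 2: no segment meets the rule's conditions; no change.

[lulli#duðap]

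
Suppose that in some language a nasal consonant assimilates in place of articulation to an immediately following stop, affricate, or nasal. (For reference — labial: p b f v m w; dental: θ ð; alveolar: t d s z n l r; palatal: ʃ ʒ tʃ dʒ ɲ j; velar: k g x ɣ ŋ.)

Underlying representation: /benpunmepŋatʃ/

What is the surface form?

/n/ before /p/ (labial) → [m]
/n/ before /m/ (labial) → [m]

[bempummepŋatʃ]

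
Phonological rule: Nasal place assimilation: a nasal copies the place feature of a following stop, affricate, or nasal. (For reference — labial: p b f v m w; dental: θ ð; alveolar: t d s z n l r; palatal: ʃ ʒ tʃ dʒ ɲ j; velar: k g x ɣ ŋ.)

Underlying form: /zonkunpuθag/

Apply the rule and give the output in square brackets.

/n/ before /k/ (velar) → [ŋ]
/n/ before /p/ (labial) → [m]

[zoŋkumpuθag]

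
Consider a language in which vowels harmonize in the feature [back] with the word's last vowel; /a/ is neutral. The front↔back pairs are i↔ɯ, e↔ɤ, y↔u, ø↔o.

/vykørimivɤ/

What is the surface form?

[vukorɯmɯvɤ]

/y/ harmonizes with /ɤ/ ([+back]) → [u]
/ø/ harmonizes with /ɤ/ ([+back]) → [o]
/i/ harmonizes with /ɤ/ ([+back]) → [ɯ]
/i/ harmonizes with /ɤ/ ([+back]) → [ɯ]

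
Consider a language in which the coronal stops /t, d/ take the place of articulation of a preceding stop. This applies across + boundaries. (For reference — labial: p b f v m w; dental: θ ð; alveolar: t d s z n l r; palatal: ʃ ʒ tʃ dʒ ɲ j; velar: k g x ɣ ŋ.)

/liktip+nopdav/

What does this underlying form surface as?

[likkip+nopbav]

/t/ after /k/ (velar) → [k]
/d/ after /p/ (labial) → [b]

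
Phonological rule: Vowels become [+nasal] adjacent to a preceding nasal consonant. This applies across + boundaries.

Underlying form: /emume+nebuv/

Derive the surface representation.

[emũmẽ+nẽbuv]

/u/ after nasal /m/ → [ũ]
/e/ after nasal /m/ → [ẽ]
/e/ after nasal /n/ → [ẽ]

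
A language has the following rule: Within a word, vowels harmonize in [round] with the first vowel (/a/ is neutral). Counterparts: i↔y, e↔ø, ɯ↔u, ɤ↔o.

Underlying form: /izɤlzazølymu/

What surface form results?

/ø/ harmonizes with /i/ ([-round]) → [e]
/y/ harmonizes with /i/ ([-round]) → [i]
/u/ harmonizes with /i/ ([-round]) → [ɯ]

[izɤlzazelimɯ]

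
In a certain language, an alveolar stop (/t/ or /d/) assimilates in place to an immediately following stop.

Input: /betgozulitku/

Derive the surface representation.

[bekgozulikku]

/t/ before /g/ (velar) → [k]
/t/ before /k/ (velar) → [k]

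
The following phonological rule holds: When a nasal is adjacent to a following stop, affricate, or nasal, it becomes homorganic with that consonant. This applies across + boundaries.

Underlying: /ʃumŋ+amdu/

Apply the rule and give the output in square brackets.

/m/ before /ŋ/ (velar) → [ŋ]
/m/ before /d/ (alveolar) → [n]

[ʃuŋŋ+andu]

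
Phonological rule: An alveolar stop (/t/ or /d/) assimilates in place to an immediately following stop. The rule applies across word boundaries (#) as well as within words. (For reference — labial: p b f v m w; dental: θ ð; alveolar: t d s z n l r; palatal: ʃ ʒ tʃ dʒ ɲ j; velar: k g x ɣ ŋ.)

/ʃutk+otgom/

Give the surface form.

/t/ before /k/ (velar) → [k]
/t/ before /g/ (velar) → [k]

[ʃukk+okgom]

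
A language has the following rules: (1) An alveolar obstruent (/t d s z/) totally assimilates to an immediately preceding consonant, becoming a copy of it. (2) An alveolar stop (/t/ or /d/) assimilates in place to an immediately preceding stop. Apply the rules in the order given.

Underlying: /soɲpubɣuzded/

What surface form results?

Rule 1: /d/ after /z/ → [z] (total assimilation)
After rule 1: soɲpubɣuzzed
Rule 2: no segment meets the rule's conditions; no change.

[soɲpubɣuzzed]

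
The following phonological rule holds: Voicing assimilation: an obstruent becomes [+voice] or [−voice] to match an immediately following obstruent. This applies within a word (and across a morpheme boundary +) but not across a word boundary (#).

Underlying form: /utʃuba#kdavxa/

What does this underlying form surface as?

[utʃuba#gdafxa]

/k/ before /d/ (voiced) → [g]
/v/ before /x/ (voiceless) → [f]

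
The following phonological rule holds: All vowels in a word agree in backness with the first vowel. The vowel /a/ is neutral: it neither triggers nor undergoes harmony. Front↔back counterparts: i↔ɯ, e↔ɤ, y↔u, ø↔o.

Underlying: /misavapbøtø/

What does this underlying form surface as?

no segment meets the rule's conditions; no change.

[misavapbøtø]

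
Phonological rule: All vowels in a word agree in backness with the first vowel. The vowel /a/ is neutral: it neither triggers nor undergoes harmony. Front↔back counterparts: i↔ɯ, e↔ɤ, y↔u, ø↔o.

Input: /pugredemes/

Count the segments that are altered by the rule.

3

/e/ harmonizes with /u/ ([+back]) → [ɤ]
/e/ harmonizes with /u/ ([+back]) → [ɤ]
/e/ harmonizes with /u/ ([+back]) → [ɤ]
3 segments change.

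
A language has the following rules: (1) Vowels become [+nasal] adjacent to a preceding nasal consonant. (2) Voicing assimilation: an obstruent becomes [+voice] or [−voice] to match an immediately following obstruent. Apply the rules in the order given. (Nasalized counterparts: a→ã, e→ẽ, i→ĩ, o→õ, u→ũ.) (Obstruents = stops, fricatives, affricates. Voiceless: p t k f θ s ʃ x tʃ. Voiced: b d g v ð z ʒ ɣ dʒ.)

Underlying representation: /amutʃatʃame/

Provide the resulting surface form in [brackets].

[amũtʃatʃamẽ]

Rule 1: /u/ after nasal /m/ → [ũ]
Rule 1: /e/ after nasal /m/ → [ẽ]
After rule 1: amũtʃatʃamẽ
Rule 2: no segment meets the rule's conditions; no change.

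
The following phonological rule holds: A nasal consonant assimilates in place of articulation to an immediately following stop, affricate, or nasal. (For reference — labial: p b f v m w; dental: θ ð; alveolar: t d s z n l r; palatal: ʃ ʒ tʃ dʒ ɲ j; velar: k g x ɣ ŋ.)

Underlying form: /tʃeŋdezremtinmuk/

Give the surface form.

/ŋ/ before /d/ (alveolar) → [n]
/m/ before /t/ (alveolar) → [n]
/n/ before /m/ (labial) → [m]

[tʃendezrentimmuk]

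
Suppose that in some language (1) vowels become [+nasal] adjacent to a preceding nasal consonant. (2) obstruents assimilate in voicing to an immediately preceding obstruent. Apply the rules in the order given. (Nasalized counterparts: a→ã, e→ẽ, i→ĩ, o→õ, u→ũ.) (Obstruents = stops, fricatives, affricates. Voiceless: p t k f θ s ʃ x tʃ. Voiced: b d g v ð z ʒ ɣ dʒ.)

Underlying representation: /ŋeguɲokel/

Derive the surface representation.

[ŋẽguɲõkel]

Rule 1: /e/ after nasal /ŋ/ → [ẽ]
Rule 1: /o/ after nasal /ɲ/ → [õ]
After rule 1: ŋẽguɲõkel
Rule 2: no segment meets the rule's conditions; no change.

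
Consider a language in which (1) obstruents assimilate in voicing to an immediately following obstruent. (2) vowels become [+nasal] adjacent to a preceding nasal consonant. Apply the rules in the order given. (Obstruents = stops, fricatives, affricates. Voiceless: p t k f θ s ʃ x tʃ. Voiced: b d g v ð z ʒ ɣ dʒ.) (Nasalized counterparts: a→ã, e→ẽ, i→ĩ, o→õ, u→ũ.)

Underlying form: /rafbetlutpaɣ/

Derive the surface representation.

[ravbetlutpaɣ]

Rule 1: /f/ before /b/ (voiced) → [v]
After rule 1: ravbetlutpaɣ
Rule 2: no segment meets the rule's conditions; no change.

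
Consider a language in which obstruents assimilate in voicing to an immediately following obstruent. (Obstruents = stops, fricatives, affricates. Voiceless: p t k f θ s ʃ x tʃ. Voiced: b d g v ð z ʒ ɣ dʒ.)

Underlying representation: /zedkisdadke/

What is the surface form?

/d/ before /k/ (voiceless) → [t]
/s/ before /d/ (voiced) → [z]
/d/ before /k/ (voiceless) → [t]

[zetkizdatke]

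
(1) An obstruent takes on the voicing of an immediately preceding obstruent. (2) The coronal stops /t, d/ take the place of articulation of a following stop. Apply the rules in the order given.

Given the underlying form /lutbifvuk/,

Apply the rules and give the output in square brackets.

Rule 1: /b/ after /t/ (voiceless) → [p]
Rule 1: /v/ after /f/ (voiceless) → [f]
After rule 1: lutpiffuk
Rule 2: /t/ before /p/ (labial) → [p]

[luppiffuk]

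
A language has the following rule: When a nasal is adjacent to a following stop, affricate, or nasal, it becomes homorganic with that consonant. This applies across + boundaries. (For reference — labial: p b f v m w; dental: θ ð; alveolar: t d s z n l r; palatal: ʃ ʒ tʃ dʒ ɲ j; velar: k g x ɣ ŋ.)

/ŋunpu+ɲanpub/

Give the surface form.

/n/ before /p/ (labial) → [m]
/n/ before /p/ (labial) → [m]

[ŋumpu+ɲampub]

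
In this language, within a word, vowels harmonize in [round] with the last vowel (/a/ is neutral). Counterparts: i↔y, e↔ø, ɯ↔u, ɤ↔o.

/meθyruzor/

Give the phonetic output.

[møθyruzor]

/e/ harmonizes with /o/ ([+round]) → [ø]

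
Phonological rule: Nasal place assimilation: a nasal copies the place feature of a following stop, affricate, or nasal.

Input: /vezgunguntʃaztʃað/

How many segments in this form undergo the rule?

/n/ before /g/ (velar) → [ŋ]
/n/ before /tʃ/ (palatal) → [ɲ]
2 segments change.

2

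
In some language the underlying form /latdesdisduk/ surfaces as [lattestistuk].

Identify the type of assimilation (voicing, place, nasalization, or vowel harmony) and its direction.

voicing assimilation, progressive

/d/→[t] /d/→[t] /d/→[t].
Each target copies a feature from the preceding segment, so the direction is progressive.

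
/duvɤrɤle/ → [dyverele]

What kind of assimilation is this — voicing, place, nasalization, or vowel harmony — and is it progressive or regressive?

vowel harmony, regressive

/u/→[y] /ɤ/→[e] /ɤ/→[e].
Vowels agree with the last vowel, so the harmony is regressive.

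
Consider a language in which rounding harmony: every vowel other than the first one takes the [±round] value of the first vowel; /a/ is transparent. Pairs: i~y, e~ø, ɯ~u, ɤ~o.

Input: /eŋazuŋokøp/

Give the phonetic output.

/u/ harmonizes with /e/ ([-round]) → [ɯ]
/o/ harmonizes with /e/ ([-round]) → [ɤ]
/ø/ harmonizes with /e/ ([-round]) → [e]

[eŋazɯŋɤkep]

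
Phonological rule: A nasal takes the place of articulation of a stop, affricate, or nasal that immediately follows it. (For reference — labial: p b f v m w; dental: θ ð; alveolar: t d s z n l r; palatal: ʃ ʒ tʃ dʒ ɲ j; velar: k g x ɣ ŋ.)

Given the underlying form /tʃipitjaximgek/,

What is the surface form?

/m/ before /g/ (velar) → [ŋ]

[tʃipitjaxiŋgek]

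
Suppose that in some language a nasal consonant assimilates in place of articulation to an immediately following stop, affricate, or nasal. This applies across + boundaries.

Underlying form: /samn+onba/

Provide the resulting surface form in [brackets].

[sann+omba]

/m/ before /n/ (alveolar) → [n]
/n/ before /b/ (labial) → [m]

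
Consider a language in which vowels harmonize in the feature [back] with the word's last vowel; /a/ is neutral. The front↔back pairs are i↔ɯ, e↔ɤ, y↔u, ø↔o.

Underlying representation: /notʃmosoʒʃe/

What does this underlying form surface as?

[nøtʃmøsøʒʃe]

/o/ harmonizes with /e/ ([-back]) → [ø]
/o/ harmonizes with /e/ ([-back]) → [ø]
/o/ harmonizes with /e/ ([-back]) → [ø]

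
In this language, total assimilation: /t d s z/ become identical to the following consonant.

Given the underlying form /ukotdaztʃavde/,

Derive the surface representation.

/t/ before /d/ → [d] (total assimilation)
/z/ before /tʃ/ → [tʃ] (total assimilation)

[ukoddatʃtʃavde]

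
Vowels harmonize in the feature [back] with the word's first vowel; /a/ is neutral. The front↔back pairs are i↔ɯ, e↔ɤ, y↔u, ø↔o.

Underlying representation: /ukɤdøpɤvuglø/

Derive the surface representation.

[ukɤdopɤvuglo]

/ø/ harmonizes with /u/ ([+back]) → [o]
/ø/ harmonizes with /u/ ([+back]) → [o]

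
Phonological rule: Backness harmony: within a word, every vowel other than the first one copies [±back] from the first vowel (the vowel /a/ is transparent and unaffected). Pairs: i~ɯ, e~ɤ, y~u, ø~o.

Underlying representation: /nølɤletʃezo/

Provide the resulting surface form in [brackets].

[nøleletʃezø]

/ɤ/ harmonizes with /ø/ ([-back]) → [e]
/o/ harmonizes with /ø/ ([-back]) → [ø]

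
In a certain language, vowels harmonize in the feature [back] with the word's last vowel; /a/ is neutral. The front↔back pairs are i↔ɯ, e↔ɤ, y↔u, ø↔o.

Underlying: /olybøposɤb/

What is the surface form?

/y/ harmonizes with /ɤ/ ([+back]) → [u]
/ø/ harmonizes with /ɤ/ ([+back]) → [o]

[oluboposɤb]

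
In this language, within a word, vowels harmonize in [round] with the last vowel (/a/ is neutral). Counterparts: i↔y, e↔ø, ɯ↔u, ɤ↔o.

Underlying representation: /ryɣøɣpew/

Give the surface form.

[riɣeɣpew]

/y/ harmonizes with /e/ ([-round]) → [i]
/ø/ harmonizes with /e/ ([-round]) → [e]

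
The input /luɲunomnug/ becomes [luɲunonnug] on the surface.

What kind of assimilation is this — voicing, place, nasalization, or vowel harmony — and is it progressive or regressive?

place assimilation, regressive

/m/→[n].
Each target copies a feature from the following segment, so the direction is regressive.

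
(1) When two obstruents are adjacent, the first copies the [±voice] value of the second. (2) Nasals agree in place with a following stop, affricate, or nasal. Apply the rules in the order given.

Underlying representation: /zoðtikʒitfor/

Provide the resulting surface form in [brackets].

Rule 1: /ð/ before /t/ (voiceless) → [θ]
Rule 1: /k/ before /ʒ/ (voiced) → [g]
After rule 1: zoθtigʒitfor
Rule 2: no segment meets the rule's conditions; no change.

[zoθtigʒitfor]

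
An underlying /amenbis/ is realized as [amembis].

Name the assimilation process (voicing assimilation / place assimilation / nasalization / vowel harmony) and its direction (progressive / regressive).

/n/→[m].
Each target copies a feature from the following segment, so the direction is regressive.

place assimilation, regressive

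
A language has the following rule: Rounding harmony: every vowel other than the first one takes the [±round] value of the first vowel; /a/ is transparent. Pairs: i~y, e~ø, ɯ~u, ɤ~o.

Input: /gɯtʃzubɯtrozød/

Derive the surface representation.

/u/ harmonizes with /ɯ/ ([-round]) → [ɯ]
/o/ harmonizes with /ɯ/ ([-round]) → [ɤ]
/ø/ harmonizes with /ɯ/ ([-round]) → [e]

[gɯtʃzɯbɯtrɤzed]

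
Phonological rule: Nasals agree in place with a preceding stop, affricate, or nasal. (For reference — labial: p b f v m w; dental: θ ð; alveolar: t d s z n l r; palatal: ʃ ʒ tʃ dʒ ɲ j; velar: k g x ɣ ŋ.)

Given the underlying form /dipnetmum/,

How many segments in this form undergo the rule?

/n/ after /p/ (labial) → [m]
/m/ after /t/ (alveolar) → [n]
2 segments change.

2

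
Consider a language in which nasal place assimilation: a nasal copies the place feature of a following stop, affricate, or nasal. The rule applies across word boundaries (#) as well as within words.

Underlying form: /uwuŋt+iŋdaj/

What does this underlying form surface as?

/ŋ/ before /t/ (alveolar) → [n]
/ŋ/ before /d/ (alveolar) → [n]

[uwunt+indaj]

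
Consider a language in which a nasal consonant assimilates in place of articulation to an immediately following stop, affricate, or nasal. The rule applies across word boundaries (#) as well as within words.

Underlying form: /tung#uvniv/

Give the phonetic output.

[tuŋg#uvniv]

/n/ before /g/ (velar) → [ŋ]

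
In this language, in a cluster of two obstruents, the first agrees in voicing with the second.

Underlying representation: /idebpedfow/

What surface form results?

[ideppetfow]

/b/ before /p/ (voiceless) → [p]
/d/ before /f/ (voiceless) → [t]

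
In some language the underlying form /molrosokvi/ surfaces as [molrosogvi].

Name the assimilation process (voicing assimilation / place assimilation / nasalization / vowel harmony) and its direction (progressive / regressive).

/k/→[g].
Each target copies a feature from the following segment, so the direction is regressive.

voicing assimilation, regressive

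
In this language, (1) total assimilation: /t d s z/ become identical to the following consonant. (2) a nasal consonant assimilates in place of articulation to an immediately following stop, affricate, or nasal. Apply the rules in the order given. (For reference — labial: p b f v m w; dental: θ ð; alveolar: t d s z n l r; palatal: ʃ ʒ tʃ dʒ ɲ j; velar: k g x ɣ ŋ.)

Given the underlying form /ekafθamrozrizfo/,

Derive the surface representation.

Rule 1: /z/ before /r/ → [r] (total assimilation)
Rule 1: /z/ before /f/ → [f] (total assimilation)
After rule 1: ekafθamrorriffo
Rule 2: no segment meets the rule's conditions; no change.

[ekafθamrorriffo]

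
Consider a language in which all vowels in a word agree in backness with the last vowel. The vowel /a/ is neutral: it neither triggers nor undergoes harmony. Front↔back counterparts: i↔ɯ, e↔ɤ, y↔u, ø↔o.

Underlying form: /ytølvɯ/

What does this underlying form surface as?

[utolvɯ]

/y/ harmonizes with /ɯ/ ([+back]) → [u]
/ø/ harmonizes with /ɯ/ ([+back]) → [o]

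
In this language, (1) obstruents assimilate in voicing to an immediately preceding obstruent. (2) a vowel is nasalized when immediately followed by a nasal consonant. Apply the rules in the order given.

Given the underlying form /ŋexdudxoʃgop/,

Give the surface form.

Rule 1: /d/ after /x/ (voiceless) → [t]
Rule 1: /x/ after /d/ (voiced) → [ɣ]
Rule 1: /g/ after /ʃ/ (voiceless) → [k]
After rule 1: ŋextudɣoʃkop
Rule 2: no segment meets the rule's conditions; no change.

[ŋextudɣoʃkop]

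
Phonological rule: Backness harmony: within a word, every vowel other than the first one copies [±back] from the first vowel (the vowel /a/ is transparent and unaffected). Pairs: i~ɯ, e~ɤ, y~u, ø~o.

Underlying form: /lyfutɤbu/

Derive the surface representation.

[lyfyteby]

/u/ harmonizes with /y/ ([-back]) → [y]
/ɤ/ harmonizes with /y/ ([-back]) → [e]
/u/ harmonizes with /y/ ([-back]) → [y]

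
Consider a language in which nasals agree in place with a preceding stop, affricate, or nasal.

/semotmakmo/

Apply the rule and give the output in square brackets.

/m/ after /t/ (alveolar) → [n]
/m/ after /k/ (velar) → [ŋ]

[semotnakŋo]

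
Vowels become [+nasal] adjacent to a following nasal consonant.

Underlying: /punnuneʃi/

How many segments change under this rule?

/u/ before nasal /n/ → [ũ]
/u/ before nasal /n/ → [ũ]
2 segments change.

2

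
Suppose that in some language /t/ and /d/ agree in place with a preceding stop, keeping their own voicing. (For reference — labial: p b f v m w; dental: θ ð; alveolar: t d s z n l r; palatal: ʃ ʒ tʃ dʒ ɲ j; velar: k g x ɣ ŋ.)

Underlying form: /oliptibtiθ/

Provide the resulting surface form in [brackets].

[olippibpiθ]

/t/ after /p/ (labial) → [p]
/t/ after /b/ (labial) → [p]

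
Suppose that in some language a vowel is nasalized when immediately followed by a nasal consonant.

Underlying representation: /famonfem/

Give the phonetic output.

[fãmõnfẽm]

/a/ before nasal /m/ → [ã]
/o/ before nasal /n/ → [õ]
/e/ before nasal /m/ → [ẽ]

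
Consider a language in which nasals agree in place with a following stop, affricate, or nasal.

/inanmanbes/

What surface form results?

/n/ before /m/ (labial) → [m]
/n/ before /b/ (labial) → [m]

[inammambes]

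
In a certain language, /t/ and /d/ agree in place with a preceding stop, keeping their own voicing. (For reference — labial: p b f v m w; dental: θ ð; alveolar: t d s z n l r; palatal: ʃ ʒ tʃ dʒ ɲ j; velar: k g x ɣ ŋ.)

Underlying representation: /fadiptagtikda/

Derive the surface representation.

[fadippagkikga]

/t/ after /p/ (labial) → [p]
/t/ after /g/ (velar) → [k]
/d/ after /k/ (velar) → [g]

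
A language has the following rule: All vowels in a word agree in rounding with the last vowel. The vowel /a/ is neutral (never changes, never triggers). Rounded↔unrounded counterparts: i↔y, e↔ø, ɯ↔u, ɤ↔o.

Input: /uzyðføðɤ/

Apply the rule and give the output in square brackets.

/u/ harmonizes with /ɤ/ ([-round]) → [ɯ]
/y/ harmonizes with /ɤ/ ([-round]) → [i]
/ø/ harmonizes with /ɤ/ ([-round]) → [e]

[ɯziðfeðɤ]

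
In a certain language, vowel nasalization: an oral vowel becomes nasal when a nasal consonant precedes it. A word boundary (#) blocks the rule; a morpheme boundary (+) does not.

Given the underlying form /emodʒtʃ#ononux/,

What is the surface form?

/o/ after nasal /m/ → [õ]
/o/ after nasal /n/ → [õ]
/u/ after nasal /n/ → [ũ]

[emõdʒtʃ#onõnũx]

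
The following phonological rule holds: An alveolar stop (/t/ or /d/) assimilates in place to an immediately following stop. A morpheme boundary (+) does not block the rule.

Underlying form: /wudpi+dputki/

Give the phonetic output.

[wubpi+bpukki]

/d/ before /p/ (labial) → [b]
/d/ before /p/ (labial) → [b]
/t/ before /k/ (velar) → [k]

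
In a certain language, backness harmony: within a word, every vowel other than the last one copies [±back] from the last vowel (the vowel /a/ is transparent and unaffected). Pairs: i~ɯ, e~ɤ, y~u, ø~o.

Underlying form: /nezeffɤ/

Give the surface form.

[nɤzɤffɤ]

/e/ harmonizes with /ɤ/ ([+back]) → [ɤ]
/e/ harmonizes with /ɤ/ ([+back]) → [ɤ]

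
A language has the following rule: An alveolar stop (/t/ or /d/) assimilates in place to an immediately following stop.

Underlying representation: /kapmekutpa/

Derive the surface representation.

/t/ before /p/ (labial) → [p]

[kapmekuppa]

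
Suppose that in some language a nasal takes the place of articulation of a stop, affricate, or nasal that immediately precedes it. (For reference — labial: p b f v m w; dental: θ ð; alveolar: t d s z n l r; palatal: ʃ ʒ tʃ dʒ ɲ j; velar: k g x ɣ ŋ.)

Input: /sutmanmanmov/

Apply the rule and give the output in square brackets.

[sutnannannov]

/m/ after /t/ (alveolar) → [n]
/m/ after /n/ (alveolar) → [n]
/m/ after /n/ (alveolar) → [n]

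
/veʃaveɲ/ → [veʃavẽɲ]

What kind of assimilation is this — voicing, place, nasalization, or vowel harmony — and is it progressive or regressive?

nasalization, regressive

/e/→[ẽ].
Each target copies a feature from the following segment, so the direction is regressive.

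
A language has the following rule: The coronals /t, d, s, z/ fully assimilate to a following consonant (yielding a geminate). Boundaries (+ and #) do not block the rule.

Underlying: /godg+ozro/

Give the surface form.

[gogg+orro]

/d/ before /g/ → [g] (total assimilation)
/z/ before /r/ → [r] (total assimilation)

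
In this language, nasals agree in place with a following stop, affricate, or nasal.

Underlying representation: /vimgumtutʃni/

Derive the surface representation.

/m/ before /g/ (velar) → [ŋ]
/m/ before /t/ (alveolar) → [n]

[viŋguntutʃni]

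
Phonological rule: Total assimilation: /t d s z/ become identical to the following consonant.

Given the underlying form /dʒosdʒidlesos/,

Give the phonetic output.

[dʒodʒdʒillesos]

/s/ before /dʒ/ → [dʒ] (total assimilation)
/d/ before /l/ → [l] (total assimilation)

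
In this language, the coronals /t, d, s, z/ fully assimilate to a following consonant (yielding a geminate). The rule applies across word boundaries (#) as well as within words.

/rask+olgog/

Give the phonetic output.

[rakk+olgog]

/s/ before /k/ → [k] (total assimilation)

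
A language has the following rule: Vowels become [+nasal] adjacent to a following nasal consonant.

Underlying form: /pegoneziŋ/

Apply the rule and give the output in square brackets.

[pegõnezĩŋ]

/o/ before nasal /n/ → [õ]
/i/ before nasal /ŋ/ → [ĩ]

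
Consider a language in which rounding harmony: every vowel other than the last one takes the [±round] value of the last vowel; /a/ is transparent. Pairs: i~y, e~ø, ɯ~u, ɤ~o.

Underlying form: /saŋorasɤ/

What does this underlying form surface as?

[saŋɤrasɤ]

/o/ harmonizes with /ɤ/ ([-round]) → [ɤ]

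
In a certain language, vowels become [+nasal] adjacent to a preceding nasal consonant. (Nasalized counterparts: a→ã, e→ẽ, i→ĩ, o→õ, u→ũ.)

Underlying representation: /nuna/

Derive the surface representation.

/u/ after nasal /n/ → [ũ]
/a/ after nasal /n/ → [ã]

[nũnã]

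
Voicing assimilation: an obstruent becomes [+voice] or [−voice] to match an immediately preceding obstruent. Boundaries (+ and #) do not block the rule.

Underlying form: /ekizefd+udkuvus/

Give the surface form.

/d/ after /f/ (voiceless) → [t]
/k/ after /d/ (voiced) → [g]

[ekizeft+udguvus]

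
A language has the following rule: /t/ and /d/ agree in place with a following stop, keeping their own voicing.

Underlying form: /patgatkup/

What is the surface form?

[pakgakkup]

/t/ before /g/ (velar) → [k]
/t/ before /k/ (velar) → [k]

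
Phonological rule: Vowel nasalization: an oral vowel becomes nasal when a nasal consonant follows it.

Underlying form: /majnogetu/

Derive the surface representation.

no segment meets the rule's conditions; no change.

[majnogetu]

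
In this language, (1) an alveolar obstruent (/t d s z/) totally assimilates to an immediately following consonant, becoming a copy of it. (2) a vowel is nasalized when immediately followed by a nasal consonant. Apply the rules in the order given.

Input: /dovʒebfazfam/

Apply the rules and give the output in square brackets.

[dovʒebfaffãm]

Rule 1: /z/ before /f/ → [f] (total assimilation)
After rule 1: dovʒebfaffam
Rule 2: /a/ before nasal /m/ → [ã]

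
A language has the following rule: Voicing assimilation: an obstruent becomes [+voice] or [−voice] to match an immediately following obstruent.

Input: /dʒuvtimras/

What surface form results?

[dʒuftimras]

/v/ before /t/ (voiceless) → [f]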